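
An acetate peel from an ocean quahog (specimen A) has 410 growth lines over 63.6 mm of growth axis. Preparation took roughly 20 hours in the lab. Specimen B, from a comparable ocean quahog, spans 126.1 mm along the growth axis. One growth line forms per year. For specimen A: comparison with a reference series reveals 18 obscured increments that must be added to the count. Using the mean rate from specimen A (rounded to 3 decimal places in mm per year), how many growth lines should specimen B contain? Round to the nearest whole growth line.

Specimen A: correcting the raw count gives 410 + 18 = 428 true growth lines.
A: Mean rate = 63.6 mm / 428 years ≈ 0.149 mm per year.
For B, 126.1 / 0.149 = 846.31 years ≈ 846 growth lines.

846 growth lines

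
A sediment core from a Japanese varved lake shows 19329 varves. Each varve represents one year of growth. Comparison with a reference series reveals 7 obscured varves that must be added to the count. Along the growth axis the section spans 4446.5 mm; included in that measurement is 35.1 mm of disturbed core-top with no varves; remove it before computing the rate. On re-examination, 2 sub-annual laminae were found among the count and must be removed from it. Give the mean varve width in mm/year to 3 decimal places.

0.228 mm/year

After corrections the count is 19329 − 2 + 7 = 19334 varves.
Removing the 35.1 mm offcut leaves 4446.5 − 35.1 = 4411.4 mm.
Extension rate ≈ 4411.4 / 19334 = 0.228 mm/year.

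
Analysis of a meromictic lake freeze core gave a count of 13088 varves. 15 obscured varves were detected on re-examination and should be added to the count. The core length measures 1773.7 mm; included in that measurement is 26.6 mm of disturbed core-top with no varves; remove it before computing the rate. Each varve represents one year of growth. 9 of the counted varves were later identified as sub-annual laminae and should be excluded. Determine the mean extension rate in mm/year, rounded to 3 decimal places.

0.133 mm/year

After corrections the count is 13088 − 9 + 15 = 13094 varves.
The growth record spans 1773.7 − 26.6 = 1747.1 mm.
Extension rate ≈ 1747.1 / 13094 = 0.133 mm/year.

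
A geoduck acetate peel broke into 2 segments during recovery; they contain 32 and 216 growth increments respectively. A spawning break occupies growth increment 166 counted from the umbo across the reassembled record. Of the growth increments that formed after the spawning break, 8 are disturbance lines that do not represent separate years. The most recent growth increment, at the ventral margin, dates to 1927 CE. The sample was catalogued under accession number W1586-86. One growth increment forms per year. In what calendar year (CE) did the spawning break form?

1853 CE

Total growth increments = 32 + 216 = 248.
The spawning break sits at growth increment 166 from the umbo, so 248 − 166 = 82 growth increments formed after it.
Removing the 8 false growth increments leaves 82 − 8 = 74 true growth increments beyond the spawning break.
Counting back 74 years from 1927 CE places the spawning break in 1927 − 74 = 1853 CE.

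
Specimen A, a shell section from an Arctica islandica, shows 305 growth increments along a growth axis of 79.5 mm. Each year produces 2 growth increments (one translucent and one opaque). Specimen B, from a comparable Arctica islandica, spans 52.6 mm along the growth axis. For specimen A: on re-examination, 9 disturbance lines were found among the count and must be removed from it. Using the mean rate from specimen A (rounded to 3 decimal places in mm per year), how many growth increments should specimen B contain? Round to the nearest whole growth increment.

Specimen A: after corrections the count is 305 − 9 = 296 growth increments.
Specimen A: with 2 growth increments per year, 296 / 2 = 148 years.
A: Extension rate ≈ 79.5 / 148 = 0.537 mm/yr.
For B, 52.6 / 0.537 = 97.95 years; at 2 growth increments per year that is 97.95 × 2 ≈ 196 growth increments.

196 growth increments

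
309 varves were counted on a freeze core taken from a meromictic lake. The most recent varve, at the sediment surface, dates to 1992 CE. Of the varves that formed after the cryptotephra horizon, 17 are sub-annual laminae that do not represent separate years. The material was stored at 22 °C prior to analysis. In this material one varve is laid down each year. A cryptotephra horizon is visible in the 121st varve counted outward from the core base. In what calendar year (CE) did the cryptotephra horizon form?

309 − 121 = 188 varves lie beyond the cryptotephra horizon toward the sediment surface.
188 − 17 false = 171 true varves after the cryptotephra horizon.
The varve at the sediment surface is 1992 CE, so the cryptotephra horizon dates to 1992 − 171 = 1821 CE.

1821 CE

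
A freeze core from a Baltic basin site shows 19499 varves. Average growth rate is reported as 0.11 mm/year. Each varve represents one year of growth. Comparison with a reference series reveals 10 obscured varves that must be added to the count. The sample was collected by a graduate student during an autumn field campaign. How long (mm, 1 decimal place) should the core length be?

Correcting the raw count gives 19499 + 10 = 19509 true varves.
19509 years at 0.11 mm/year gives 0.11 × 19509 = 2146.0 mm.

2146.0 mm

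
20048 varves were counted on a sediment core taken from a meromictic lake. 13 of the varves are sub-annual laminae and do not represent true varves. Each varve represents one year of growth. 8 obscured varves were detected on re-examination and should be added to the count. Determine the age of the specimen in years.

20043 yr

After corrections the count is 20048 − 13 + 8 = 20043 varves.
With a one-to-one varve periodicity this is 20043 years.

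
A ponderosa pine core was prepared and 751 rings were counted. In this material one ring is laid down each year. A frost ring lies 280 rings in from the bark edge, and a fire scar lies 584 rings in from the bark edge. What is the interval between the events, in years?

Separation: 584 − 280 = 304 rings.
That is 304 years at one ring per year.

304 years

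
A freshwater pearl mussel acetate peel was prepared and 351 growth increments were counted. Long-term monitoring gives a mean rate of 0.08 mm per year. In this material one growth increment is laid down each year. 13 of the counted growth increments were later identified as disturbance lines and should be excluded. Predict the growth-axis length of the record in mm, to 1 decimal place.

27.0 mm

Adjusted count: 351 − 13 = 338 growth increments.
338 years at 0.08 mm/year gives 0.08 × 338 = 27.0 mm.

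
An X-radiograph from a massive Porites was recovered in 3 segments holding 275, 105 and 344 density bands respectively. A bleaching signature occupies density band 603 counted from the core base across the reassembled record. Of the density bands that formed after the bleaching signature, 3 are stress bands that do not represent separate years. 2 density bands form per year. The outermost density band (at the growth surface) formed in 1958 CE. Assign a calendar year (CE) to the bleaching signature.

Total density bands = 275 + 105 + 344 = 724.
The bleaching signature sits at density band 603 from the core base, so 724 − 603 = 121 density bands formed after it.
Removing the 3 false density bands leaves 121 − 3 = 118 true density bands beyond the bleaching signature.
With 2 density bands per year, 118 / 2 = 59 years.
The density band at the growth surface is 1958 CE, so the bleaching signature dates to 1958 − 59 = 1899 CE.

1899 CE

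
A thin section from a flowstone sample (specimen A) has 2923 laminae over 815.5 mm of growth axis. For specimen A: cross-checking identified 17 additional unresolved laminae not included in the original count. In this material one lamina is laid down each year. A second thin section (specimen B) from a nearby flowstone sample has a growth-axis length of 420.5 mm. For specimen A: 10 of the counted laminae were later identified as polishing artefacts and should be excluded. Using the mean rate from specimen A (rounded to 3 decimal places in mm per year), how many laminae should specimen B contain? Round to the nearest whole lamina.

Specimen A: after corrections the count is 2923 − 10 + 17 = 2930 laminae.
A: Mean rate = 815.5 mm / 2930 years ≈ 0.278 mm/year.
Specimen B: 420.5 mm / 0.278 mm per year = 1512.59 years ≈ 1513 laminae.

1513 laminae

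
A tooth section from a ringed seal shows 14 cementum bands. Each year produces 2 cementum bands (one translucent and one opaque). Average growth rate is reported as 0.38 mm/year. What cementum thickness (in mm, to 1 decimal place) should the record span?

14 cementum bands at 2 per year is 14 / 2 = 7 years.
7 years at 0.38 mm/year gives 0.38 × 7 = 2.7 mm.

2.7 mm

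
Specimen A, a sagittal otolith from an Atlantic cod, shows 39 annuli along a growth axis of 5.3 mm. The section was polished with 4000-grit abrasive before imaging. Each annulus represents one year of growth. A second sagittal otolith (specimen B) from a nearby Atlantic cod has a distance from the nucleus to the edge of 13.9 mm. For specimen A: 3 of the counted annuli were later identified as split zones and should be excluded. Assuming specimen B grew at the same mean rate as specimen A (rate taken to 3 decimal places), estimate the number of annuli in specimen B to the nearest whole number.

95 annuli

Specimen A: adjusted count: 39 − 3 = 36 annuli.
A: Extension rate ≈ 5.3 / 36 = 0.147 mm/year.
Specimen B: 13.9 mm / 0.147 mm per year = 94.56 years ≈ 95 annuli.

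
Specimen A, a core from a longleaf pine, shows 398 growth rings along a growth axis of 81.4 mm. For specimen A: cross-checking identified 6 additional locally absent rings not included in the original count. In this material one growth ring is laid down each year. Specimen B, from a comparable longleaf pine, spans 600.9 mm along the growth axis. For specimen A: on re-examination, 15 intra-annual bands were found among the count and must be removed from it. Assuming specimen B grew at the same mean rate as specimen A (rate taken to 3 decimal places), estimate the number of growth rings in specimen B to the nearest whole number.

2875 growth rings

Specimen A: after corrections the count is 398 − 15 + 6 = 389 growth rings.
A: Extension rate ≈ 81.4 / 389 = 0.209 mm per year.
B spans 600.9 / 0.209 = 2875.12 years ≈ 2875 growth rings.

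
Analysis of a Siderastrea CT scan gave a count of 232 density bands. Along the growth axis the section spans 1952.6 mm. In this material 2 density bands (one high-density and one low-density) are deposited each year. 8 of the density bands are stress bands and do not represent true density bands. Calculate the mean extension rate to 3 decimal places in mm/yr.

Adjusted count: 232 − 8 = 224 density bands.
Dividing by 2 density bands per year: 224 / 2 = 112 years.
1952.6 mm over 112 years gives 1952.6 / 112 ≈ 17.434 mm/yr.

17.434 mm/yr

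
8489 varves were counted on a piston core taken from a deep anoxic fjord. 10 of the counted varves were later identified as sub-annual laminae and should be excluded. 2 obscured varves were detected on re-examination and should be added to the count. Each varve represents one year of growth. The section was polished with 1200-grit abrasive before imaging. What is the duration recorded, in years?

8481 years

Correcting the raw count gives 8489 − 10 + 2 = 8481 true varves.
With a one-to-one varve periodicity this is 8481 years.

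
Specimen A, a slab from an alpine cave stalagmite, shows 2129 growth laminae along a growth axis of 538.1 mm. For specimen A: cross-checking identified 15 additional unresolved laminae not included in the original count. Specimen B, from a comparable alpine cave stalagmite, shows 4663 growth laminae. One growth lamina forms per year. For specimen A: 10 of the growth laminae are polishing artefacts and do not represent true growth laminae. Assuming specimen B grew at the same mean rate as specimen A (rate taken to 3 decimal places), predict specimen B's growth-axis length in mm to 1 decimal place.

Specimen A: correcting the raw count gives 2129 − 10 + 15 = 2134 true growth laminae.
A: 538.1 mm over 2134 years gives 538.1 / 2134 ≈ 0.252 mm/yr.
B's length ≈ 0.252 × 4663 = 1175.1 mm.

1175.1 mm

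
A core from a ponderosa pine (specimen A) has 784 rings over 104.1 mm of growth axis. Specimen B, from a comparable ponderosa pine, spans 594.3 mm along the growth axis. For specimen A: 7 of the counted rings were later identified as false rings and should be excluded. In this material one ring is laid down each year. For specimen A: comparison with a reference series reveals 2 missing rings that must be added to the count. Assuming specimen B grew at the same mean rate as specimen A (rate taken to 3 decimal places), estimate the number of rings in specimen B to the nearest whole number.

Specimen A: true ring count = 784 − 7 + 2 = 779.
A: 104.1 mm over 779 years gives 104.1 / 779 ≈ 0.134 mm/yr.
Specimen B: 594.3 mm / 0.134 mm per year = 4435.07 years ≈ 4435 rings.

4435 rings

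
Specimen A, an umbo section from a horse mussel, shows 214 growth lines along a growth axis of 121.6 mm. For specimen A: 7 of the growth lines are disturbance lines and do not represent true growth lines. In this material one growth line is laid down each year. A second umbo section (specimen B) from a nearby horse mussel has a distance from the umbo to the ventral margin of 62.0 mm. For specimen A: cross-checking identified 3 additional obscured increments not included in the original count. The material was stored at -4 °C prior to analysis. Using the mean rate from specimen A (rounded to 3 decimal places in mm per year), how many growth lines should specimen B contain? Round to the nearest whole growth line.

Specimen A: correcting the raw count gives 214 − 7 + 3 = 210 true growth lines.
A: Extension rate ≈ 121.6 / 210 = 0.579 mm per year.
For B, 62.0 / 0.579 = 107.08 years ≈ 107 growth lines.

107 growth lines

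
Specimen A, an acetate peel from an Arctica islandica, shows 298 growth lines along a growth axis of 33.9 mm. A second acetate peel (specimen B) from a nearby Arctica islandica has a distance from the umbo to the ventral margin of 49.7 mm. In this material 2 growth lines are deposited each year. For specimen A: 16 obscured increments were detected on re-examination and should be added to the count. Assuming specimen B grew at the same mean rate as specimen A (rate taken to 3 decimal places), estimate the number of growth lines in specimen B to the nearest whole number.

Specimen A: correcting the raw count gives 298 + 16 = 314 true growth lines.
Specimen A: with 2 growth lines per year, 314 / 2 = 157 years.
A: Extension rate ≈ 33.9 / 157 = 0.216 mm/yr.
For B, 49.7 / 0.216 = 230.09 years; at 2 growth lines per year that is 230.09 × 2 ≈ 460 growth lines.

460 growth lines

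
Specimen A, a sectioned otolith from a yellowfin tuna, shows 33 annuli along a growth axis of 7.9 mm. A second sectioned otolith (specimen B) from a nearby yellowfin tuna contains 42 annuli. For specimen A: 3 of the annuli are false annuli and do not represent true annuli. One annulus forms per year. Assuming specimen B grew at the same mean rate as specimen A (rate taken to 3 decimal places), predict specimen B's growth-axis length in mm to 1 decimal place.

11.0 mm

Specimen A: adjusted count: 33 − 3 = 30 annuli.
A: Mean rate = 7.9 mm / 30 years ≈ 0.263 mm/yr.
For B, 0.263 mm/year × 42 years = 11.0 mm.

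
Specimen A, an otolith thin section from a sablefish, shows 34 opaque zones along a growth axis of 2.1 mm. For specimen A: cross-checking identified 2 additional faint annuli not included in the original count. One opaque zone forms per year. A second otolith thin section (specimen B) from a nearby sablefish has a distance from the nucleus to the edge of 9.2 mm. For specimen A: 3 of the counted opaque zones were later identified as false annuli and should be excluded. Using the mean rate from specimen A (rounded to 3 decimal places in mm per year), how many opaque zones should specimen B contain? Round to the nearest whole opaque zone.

Specimen A: after corrections the count is 34 − 3 + 2 = 33 opaque zones.
A: 2.1 mm over 33 years gives 2.1 / 33 ≈ 0.064 mm per year.
B spans 9.2 / 0.064 = 143.75 years ≈ 144 opaque zones.

144 opaque zones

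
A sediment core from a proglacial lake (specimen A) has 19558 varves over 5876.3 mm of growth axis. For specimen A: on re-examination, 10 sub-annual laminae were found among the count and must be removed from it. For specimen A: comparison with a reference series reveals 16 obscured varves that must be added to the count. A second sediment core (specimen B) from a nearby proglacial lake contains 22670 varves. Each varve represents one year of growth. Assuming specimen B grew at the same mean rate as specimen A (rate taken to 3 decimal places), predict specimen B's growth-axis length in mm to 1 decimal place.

6801.0 mm

Specimen A: true varve count = 19558 − 10 + 16 = 19564.
A: Mean rate = 5876.3 mm / 19564 years ≈ 0.300 mm/yr.
B's length ≈ 0.300 × 22670 = 6801.0 mm.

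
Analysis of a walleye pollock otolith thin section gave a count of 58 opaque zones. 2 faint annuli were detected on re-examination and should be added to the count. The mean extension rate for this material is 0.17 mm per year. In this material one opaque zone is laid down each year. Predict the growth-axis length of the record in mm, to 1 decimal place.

10.2 mm

Correcting the raw count gives 58 + 2 = 60 true opaque zones.
Length ≈ 0.17 × 60 = 10.2 mm.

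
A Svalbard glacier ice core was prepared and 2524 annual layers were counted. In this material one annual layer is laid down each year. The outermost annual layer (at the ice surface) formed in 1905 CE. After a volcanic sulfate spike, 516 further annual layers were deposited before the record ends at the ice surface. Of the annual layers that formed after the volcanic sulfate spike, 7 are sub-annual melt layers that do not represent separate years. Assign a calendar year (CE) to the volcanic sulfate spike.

1396 CE

516 annual layers post-date the volcanic sulfate spike.
Excluding 7 false annual layers: 516 − 7 = 509.
Counting back 509 years from 1905 CE places the volcanic sulfate spike in 1905 − 509 = 1396 CE.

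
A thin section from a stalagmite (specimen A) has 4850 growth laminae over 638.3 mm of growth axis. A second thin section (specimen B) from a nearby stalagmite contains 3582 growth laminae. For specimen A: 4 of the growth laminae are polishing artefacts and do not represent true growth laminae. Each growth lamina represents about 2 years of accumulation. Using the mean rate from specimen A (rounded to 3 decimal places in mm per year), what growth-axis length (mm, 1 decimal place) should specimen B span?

Specimen A: after corrections the count is 4850 − 4 = 4846 growth laminae.
Specimen A: multiplying by 2 years per growth lamina: 4846 × 2 = 9692 years.
A: Mean rate = 638.3 mm / 9692 years ≈ 0.066 mm per year.
Specimen B: 3582 growth laminae at 2 years each span 3582 × 2 = 7164 years. For B, 0.066 mm/year × 7164 years = 472.8 mm.

472.8 mm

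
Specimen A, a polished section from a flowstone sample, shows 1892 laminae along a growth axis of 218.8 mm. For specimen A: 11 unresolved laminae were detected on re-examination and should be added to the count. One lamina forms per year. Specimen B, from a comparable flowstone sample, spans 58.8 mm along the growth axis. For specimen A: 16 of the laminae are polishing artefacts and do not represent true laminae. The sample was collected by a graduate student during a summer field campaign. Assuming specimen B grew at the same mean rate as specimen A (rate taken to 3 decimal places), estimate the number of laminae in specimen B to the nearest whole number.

507 laminae

Specimen A: after corrections the count is 1892 − 16 + 11 = 1887 laminae.
A: Extension rate ≈ 218.8 / 1887 = 0.116 mm/yr.
B spans 58.8 / 0.116 = 506.90 years ≈ 507 laminae.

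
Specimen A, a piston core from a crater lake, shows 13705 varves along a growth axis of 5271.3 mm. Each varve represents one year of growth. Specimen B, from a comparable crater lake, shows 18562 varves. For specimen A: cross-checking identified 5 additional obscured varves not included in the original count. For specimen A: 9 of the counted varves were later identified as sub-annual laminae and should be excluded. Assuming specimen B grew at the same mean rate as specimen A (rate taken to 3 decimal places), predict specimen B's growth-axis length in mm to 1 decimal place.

Specimen A: adjusted count: 13705 − 9 + 5 = 13701 varves.
A: Extension rate ≈ 5271.3 / 13701 = 0.385 mm/yr.
Length of B = 0.385 × 18562 = 7146.4 mm.

7146.4 mm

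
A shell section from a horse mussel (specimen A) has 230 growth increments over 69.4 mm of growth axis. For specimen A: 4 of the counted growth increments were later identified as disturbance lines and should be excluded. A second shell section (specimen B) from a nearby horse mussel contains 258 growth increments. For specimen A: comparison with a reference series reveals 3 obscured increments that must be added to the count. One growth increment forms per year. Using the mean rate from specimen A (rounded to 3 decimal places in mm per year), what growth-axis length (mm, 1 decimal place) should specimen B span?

Specimen A: true growth increment count = 230 − 4 + 3 = 229.
A: Extension rate ≈ 69.4 / 229 = 0.303 mm per year.
B's length ≈ 0.303 × 258 = 78.2 mm.

78.2 mm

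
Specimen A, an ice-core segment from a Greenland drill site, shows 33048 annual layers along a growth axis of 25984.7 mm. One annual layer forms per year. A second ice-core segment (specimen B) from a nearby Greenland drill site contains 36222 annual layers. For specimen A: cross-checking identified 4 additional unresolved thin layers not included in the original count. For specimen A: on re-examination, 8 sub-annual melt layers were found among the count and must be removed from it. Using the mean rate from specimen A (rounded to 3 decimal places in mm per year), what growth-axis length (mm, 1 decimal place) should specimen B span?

28470.5 mm

Specimen A: correcting the raw count gives 33048 − 8 + 4 = 33044 true annual layers.
A: 25984.7 mm over 33044 years gives 25984.7 / 33044 ≈ 0.786 mm/year.
For B, 0.786 mm/year × 36222 years = 28470.5 mm.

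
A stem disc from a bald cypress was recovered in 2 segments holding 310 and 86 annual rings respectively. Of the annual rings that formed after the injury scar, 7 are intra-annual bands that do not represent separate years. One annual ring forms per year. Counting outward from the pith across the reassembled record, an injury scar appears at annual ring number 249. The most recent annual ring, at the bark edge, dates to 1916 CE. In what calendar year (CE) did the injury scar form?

Total annual rings = 310 + 86 = 396.
The injury scar sits at annual ring 249 from the pith, so 396 − 249 = 147 annual rings formed after it.
Removing the 7 false annual rings leaves 147 − 7 = 140 true annual rings beyond the injury scar.
1916 − 140 = 1776 CE.

1776 CE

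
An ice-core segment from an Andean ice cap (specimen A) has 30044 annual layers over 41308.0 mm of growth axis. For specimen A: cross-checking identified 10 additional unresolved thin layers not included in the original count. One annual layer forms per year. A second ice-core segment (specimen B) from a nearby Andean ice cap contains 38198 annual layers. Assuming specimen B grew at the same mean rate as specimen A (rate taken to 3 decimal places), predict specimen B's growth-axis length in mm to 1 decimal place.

Specimen A: after corrections the count is 30044 + 10 = 30054 annual layers.
A: 41308.0 mm over 30054 years gives 41308.0 / 30054 ≈ 1.374 mm/yr.
B's length ≈ 1.374 × 38198 = 52484.1 mm.

52484.1 mm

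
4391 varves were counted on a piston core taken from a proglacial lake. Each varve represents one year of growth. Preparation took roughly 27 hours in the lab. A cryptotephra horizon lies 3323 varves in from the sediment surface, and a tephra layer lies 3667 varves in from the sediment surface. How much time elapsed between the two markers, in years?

Separation: 3667 − 3323 = 344 varves.
One varve per year makes the interval 344 years.

344 years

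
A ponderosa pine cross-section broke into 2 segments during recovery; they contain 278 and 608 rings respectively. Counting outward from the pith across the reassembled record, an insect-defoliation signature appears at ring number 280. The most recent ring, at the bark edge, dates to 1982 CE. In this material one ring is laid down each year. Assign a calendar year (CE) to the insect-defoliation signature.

1376 CE

Total rings = 278 + 608 = 886.
886 − 280 = 606 rings lie beyond the insect-defoliation signature toward the bark edge.
Counting back 606 years from 1982 CE places the insect-defoliation signature in 1982 − 606 = 1376 CE.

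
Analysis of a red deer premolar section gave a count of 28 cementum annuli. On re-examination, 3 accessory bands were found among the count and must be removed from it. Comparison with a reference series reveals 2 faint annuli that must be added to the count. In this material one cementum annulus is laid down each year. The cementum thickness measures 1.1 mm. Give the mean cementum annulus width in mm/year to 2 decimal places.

Adjusted count: 28 − 3 + 2 = 27 cementum annuli.
Mean rate = 1.1 mm / 27 years ≈ 0.04 mm/year.

0.04 mm/year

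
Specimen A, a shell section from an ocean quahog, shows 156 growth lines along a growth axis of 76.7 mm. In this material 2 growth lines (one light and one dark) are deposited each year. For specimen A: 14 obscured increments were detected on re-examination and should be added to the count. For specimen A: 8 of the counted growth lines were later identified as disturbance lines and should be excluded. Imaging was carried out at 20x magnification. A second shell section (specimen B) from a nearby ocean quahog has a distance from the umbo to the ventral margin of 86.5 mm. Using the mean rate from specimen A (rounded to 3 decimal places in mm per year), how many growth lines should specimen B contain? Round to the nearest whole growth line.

Specimen A: true growth line count = 156 − 8 + 14 = 162.
Specimen A: 162 growth lines at 2 per year is 162 / 2 = 81 years.
A: Extension rate ≈ 76.7 / 81 = 0.947 mm/yr.
B spans 86.5 / 0.947 = 91.34 years; at 2 growth lines per year that is 91.34 × 2 ≈ 183 growth lines.

183 growth lines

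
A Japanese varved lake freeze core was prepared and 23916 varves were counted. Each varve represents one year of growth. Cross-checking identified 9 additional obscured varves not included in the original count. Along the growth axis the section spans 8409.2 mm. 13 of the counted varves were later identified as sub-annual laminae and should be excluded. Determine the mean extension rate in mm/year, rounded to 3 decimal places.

0.352 mm/year

Adjusted count: 23916 − 13 + 9 = 23912 varves.
8409.2 mm over 23912 years gives 8409.2 / 23912 ≈ 0.352 mm/year.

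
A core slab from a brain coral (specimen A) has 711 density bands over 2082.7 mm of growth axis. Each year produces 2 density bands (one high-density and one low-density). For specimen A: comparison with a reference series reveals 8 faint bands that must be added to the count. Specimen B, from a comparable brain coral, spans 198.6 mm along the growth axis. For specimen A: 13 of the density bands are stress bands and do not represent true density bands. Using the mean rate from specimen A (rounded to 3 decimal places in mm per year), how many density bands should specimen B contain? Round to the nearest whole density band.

67 density bands

Specimen A: true density band count = 711 − 13 + 8 = 706.
Specimen A: 706 density bands at 2 per year is 706 / 2 = 353 years.
A: Extension rate ≈ 2082.7 / 353 = 5.900 mm per year.
Specimen B: 198.6 mm / 5.900 mm per year = 33.66 years; at 2 density bands per year that is 33.66 × 2 ≈ 67 density bands.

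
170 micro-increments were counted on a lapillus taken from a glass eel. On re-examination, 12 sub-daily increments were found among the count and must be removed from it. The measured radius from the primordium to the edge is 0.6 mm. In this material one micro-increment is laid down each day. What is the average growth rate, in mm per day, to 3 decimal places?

After corrections the count is 170 − 12 = 158 micro-increments.
Extension rate ≈ 0.6 / 158 = 0.004 mm per day.

0.004 mm per day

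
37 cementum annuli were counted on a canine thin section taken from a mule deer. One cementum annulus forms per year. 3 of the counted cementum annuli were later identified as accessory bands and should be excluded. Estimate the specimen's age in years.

After corrections the count is 37 − 3 = 34 cementum annuli.
At one cementum annulus per year, that is 34 years.

34 yr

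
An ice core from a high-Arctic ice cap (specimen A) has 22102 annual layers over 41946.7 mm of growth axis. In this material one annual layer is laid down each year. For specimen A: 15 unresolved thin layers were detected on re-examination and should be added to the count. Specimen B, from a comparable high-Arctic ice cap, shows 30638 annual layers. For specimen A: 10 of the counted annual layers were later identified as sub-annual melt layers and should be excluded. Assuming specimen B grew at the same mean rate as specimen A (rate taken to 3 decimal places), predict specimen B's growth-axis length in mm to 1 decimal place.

58120.3 mm

Specimen A: adjusted count: 22102 − 10 + 15 = 22107 annual layers.
A: 41946.7 mm over 22107 years gives 41946.7 / 22107 ≈ 1.897 mm/yr.
For B, 1.897 mm/year × 30638 years = 58120.3 mm.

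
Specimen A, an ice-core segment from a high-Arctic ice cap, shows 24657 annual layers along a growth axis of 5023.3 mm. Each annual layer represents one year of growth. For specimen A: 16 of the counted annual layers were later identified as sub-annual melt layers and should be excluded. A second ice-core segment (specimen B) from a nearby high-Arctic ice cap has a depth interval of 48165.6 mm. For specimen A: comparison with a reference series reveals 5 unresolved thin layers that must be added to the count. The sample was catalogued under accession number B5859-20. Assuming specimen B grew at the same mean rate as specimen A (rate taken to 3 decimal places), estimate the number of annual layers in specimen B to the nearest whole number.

236106 annual layers

Specimen A: adjusted count: 24657 − 16 + 5 = 24646 annual layers.
A: Extension rate ≈ 5023.3 / 24646 = 0.204 mm/year.
Specimen B: 48165.6 mm / 0.204 mm per year = 236105.88 years ≈ 236106 annual layers.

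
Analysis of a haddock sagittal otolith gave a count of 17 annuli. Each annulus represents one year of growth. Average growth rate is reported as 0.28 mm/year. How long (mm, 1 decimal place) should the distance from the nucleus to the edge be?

4.8 mm

17 years of growth are recorded.
Length ≈ 0.28 × 17 = 4.8 mm.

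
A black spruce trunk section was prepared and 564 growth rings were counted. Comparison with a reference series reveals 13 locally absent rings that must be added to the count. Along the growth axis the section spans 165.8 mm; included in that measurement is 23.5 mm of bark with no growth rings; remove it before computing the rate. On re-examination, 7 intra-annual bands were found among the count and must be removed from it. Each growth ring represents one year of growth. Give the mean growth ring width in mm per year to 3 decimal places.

0.250 mm per year

True growth ring count = 564 − 7 + 13 = 570.
Removing the 23.5 mm offcut leaves 165.8 − 23.5 = 142.3 mm.
Extension rate ≈ 142.3 / 570 = 0.250 mm per year.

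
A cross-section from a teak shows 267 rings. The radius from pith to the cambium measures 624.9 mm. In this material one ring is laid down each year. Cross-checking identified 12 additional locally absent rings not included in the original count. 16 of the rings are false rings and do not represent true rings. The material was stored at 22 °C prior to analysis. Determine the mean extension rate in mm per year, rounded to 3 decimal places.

Correcting the raw count gives 267 − 16 + 12 = 263 true rings.
Mean rate = 624.9 mm / 263 years ≈ 2.376 mm per year.

2.376 mm per year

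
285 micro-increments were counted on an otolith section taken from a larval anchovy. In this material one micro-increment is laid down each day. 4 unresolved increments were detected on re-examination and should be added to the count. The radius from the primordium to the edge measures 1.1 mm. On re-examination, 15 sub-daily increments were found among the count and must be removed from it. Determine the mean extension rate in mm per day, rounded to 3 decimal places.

0.004 mm per day

True micro-increment count = 285 − 15 + 4 = 274.
Mean rate = 1.1 mm / 274 days ≈ 0.004 mm per day.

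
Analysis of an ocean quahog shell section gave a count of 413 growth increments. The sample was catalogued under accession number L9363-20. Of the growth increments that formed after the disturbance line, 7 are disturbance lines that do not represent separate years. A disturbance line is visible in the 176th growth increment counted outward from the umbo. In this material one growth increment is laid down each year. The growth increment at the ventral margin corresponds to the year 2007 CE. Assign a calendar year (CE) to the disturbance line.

413 − 176 = 237 growth increments lie beyond the disturbance line toward the ventral margin.
Excluding 7 false growth increments: 237 − 7 = 230.
The growth increment at the ventral margin is 2007 CE, so the disturbance line dates to 2007 − 230 = 1777 CE.

1777 CE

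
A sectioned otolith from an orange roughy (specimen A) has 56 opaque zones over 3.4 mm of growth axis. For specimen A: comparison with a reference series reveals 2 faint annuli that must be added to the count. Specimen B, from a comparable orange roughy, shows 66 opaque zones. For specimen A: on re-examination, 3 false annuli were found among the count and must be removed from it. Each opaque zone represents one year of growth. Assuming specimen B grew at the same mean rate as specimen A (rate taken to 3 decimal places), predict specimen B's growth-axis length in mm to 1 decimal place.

4.1 mm

Specimen A: true opaque zone count = 56 − 3 + 2 = 55.
A: Extension rate ≈ 3.4 / 55 = 0.062 mm per year.
B's length ≈ 0.062 × 66 = 4.1 mm.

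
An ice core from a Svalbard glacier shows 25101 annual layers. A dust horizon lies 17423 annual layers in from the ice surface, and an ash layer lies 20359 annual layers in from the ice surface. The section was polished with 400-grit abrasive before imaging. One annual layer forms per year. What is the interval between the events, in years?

The two markers are separated by 20359 − 17423 = 2936 annual layers.
At one annual layer per year, 2936 years elapsed between them.

2936 years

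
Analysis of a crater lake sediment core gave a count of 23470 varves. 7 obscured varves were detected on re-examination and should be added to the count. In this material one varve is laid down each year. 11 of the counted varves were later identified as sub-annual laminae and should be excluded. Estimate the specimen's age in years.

23466 years

After corrections the count is 23470 − 11 + 7 = 23466 varves.
One varve per year makes the duration 23466 years.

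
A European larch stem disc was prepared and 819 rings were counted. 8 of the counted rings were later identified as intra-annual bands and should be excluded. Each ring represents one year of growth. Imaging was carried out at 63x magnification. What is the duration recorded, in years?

Correcting the raw count gives 819 − 8 = 811 true rings.
With a one-to-one ring periodicity this is 811 years.

811 years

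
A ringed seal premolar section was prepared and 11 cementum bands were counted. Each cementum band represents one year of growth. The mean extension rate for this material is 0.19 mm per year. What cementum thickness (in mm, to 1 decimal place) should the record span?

The record spans 11 years at 0.19 mm per year.
11 years at 0.19 mm/year gives 0.19 × 11 = 2.1 mm.

2.1 mm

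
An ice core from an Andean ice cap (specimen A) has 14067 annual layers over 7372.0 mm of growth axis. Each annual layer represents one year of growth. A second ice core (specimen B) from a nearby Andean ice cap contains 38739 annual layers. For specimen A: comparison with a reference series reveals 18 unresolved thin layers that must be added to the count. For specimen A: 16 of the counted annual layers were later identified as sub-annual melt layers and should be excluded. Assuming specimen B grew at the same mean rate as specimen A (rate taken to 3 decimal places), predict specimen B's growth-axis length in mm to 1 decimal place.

20299.2 mm

Specimen A: true annual layer count = 14067 − 16 + 18 = 14069.
A: 7372.0 mm over 14069 years gives 7372.0 / 14069 ≈ 0.524 mm/yr.
For B, 0.524 mm/year × 38739 years = 20299.2 mm.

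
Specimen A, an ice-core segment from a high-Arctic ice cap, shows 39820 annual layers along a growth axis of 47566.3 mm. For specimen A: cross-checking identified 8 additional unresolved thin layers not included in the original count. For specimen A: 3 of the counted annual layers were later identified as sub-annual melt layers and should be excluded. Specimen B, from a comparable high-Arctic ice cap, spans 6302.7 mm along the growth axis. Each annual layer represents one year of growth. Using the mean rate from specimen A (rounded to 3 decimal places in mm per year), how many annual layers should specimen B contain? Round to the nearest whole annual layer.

Specimen A: correcting the raw count gives 39820 − 3 + 8 = 39825 true annual layers.
A: 47566.3 mm over 39825 years gives 47566.3 / 39825 ≈ 1.194 mm/yr.
For B, 6302.7 / 1.194 = 5278.64 years ≈ 5279 annual layers.

5279 annual layers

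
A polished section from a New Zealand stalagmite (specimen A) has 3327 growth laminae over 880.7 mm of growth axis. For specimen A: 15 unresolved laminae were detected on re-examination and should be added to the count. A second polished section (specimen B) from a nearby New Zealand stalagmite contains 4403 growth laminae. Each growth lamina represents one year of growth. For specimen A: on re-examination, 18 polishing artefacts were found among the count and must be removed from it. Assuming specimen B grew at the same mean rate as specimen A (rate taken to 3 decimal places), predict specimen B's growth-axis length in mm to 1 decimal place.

1166.8 mm

Specimen A: after corrections the count is 3327 − 18 + 15 = 3324 growth laminae.
A: Mean rate = 880.7 mm / 3324 years ≈ 0.265 mm per year.
For B, 0.265 mm/year × 4403 years = 1166.8 mm.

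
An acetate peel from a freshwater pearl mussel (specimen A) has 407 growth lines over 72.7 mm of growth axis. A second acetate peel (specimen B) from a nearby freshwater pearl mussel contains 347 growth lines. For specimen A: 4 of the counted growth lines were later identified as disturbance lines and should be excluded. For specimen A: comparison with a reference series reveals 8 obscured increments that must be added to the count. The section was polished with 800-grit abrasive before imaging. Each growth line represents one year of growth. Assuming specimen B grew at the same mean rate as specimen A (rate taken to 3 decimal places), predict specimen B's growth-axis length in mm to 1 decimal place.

61.4 mm

Specimen A: after corrections the count is 407 − 4 + 8 = 411 growth lines.
A: Mean rate = 72.7 mm / 411 years ≈ 0.177 mm/yr.
B's length ≈ 0.177 × 347 = 61.4 mm.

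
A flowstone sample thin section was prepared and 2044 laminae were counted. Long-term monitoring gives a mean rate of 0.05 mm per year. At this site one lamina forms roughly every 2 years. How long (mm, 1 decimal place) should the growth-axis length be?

Multiplying by 2 years per lamina: 2044 × 2 = 4088 years.
4088 years at 0.05 mm/year gives 0.05 × 4088 = 204.4 mm.

204.4 mm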